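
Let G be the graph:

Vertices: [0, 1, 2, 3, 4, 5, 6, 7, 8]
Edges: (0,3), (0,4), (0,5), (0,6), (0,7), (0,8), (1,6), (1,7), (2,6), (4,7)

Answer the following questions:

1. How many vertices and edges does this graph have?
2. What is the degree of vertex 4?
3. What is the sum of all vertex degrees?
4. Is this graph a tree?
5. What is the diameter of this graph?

Count: 9 vertices, 10 edges.
Vertex 4 has neighbors [0, 7], degree = 2.
Handshaking lemma: 2 * 10 = 20.
A tree on 9 vertices has 8 edges. This graph has 10 edges (2 extra). Not a tree.
Diameter (longest shortest path) = 3.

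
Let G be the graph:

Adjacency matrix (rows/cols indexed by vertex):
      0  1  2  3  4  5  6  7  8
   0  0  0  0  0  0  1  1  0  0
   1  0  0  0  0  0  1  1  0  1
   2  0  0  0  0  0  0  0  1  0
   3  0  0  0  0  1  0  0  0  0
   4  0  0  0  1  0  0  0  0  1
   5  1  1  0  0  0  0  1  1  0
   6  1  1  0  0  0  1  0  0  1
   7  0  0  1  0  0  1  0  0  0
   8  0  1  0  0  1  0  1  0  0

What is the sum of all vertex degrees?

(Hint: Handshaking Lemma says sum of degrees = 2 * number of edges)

Count edges: 11 edges.
By Handshaking Lemma: sum of degrees = 2 * 11 = 22.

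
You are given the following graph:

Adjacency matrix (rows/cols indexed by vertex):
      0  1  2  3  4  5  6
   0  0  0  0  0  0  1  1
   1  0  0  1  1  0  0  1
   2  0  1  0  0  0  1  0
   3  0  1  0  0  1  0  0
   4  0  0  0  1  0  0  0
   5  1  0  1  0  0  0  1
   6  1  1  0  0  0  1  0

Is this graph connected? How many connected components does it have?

Checking connectivity: the graph has 1 connected component(s).
All vertices are reachable from each other. The graph IS connected.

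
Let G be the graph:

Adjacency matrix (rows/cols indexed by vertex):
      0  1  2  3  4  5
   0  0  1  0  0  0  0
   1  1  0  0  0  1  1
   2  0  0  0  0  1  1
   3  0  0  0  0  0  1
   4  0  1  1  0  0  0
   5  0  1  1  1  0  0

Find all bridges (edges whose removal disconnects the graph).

A bridge is an edge whose removal increases the number of connected components.
Bridges found: (0,1), (3,5)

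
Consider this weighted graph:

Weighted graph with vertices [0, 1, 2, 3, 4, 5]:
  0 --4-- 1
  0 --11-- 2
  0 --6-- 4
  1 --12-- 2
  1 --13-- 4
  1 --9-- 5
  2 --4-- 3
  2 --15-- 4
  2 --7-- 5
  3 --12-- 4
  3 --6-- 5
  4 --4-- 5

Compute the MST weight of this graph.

Applying Kruskal's algorithm (sort edges by weight, add if no cycle):
  Add (0,1) w=4
  Add (2,3) w=4
  Add (4,5) w=4
  Add (0,4) w=6
  Add (3,5) w=6
  Skip (2,5) w=7 (creates cycle)
  Skip (1,5) w=9 (creates cycle)
  Skip (0,2) w=11 (creates cycle)
  Skip (1,2) w=12 (creates cycle)
  Skip (3,4) w=12 (creates cycle)
  Skip (1,4) w=13 (creates cycle)
  Skip (2,4) w=15 (creates cycle)
MST weight = 24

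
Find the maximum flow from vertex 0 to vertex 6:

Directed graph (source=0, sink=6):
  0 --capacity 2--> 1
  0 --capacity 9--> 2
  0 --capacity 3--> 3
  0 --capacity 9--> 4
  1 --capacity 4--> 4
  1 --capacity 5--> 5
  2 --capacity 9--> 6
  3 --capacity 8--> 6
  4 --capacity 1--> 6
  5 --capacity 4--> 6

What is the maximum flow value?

Computing max flow:
  Flow on (0->1): 2/2
  Flow on (0->2): 9/9
  Flow on (0->3): 3/3
  Flow on (0->4): 1/9
  Flow on (1->5): 2/5
  Flow on (2->6): 9/9
  Flow on (3->6): 3/8
  Flow on (4->6): 1/1
  Flow on (5->6): 2/4
Maximum flow = 15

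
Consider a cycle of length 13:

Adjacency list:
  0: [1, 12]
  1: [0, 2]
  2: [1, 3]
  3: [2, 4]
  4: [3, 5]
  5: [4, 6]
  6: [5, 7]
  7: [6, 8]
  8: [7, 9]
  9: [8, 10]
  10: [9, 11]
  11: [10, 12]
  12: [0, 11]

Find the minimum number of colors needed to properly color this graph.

This is an odd cycle (C_13). Odd cycles are not bipartite (any 2-coloring forces two adjacent vertices to match), and 3 colors suffice.
Chromatic number = 3.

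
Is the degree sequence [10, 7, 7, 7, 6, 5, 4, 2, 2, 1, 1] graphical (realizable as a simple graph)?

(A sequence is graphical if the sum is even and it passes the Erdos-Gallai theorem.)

Sum of degrees = 52. Sum is even but fails Erdos-Gallai. The sequence is NOT graphical.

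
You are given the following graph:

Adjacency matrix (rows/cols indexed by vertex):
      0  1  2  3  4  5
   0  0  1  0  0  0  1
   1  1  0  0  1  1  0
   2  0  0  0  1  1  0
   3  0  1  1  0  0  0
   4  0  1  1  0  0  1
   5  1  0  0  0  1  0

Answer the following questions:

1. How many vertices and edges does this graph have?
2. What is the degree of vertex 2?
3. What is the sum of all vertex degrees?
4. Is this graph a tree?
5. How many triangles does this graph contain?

Count: 6 vertices, 7 edges.
Vertex 2 has neighbors [3, 4], degree = 2.
Handshaking lemma: 2 * 7 = 14.
A tree on 6 vertices has 5 edges. This graph has 7 edges (2 extra). Not a tree.
Number of triangles = 0.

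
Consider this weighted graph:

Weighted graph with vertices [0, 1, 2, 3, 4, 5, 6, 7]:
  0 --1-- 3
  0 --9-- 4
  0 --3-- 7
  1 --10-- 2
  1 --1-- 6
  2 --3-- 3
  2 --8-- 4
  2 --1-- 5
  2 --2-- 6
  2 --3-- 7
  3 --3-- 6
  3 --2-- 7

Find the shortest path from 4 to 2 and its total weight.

Using Dijkstra's algorithm from vertex 4:
Shortest path: 4 -> 2
Total weight: 8 = 8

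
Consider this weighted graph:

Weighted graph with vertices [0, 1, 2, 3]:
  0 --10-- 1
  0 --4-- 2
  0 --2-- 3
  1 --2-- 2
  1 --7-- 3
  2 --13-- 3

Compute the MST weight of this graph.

Applying Kruskal's algorithm (sort edges by weight, add if no cycle):
  Add (0,3) w=2
  Add (1,2) w=2
  Add (0,2) w=4
  Skip (1,3) w=7 (creates cycle)
  Skip (0,1) w=10 (creates cycle)
  Skip (2,3) w=13 (creates cycle)
MST weight = 8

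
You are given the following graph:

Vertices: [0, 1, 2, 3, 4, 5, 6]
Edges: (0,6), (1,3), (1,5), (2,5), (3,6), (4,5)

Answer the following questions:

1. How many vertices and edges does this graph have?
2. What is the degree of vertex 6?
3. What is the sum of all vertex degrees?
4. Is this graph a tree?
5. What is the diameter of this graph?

Count: 7 vertices, 6 edges.
Vertex 6 has neighbors [0, 3], degree = 2.
Handshaking lemma: 2 * 6 = 12.
A graph is a tree iff it is connected and has exactly n-1 edges. This graph is connected (all 7 vertices in one component) and has 7-1 = 6 edges. It is a tree.
Diameter (longest shortest path) = 5.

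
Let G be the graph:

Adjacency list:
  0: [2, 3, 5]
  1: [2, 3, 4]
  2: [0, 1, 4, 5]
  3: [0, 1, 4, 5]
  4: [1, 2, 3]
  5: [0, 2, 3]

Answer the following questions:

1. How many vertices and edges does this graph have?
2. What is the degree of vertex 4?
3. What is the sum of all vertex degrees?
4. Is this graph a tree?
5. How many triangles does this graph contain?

Count: 6 vertices, 10 edges.
Vertex 4 has neighbors [1, 2, 3], degree = 3.
Handshaking lemma: 2 * 10 = 20.
A tree on 6 vertices has 5 edges. This graph has 10 edges (5 extra). Not a tree.
Number of triangles = 4.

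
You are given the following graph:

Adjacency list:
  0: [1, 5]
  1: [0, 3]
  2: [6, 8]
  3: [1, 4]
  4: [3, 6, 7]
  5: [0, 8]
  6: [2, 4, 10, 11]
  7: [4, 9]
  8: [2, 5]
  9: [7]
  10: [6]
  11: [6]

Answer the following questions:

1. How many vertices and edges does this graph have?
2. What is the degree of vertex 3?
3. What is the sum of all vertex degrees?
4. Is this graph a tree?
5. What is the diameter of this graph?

Count: 12 vertices, 12 edges.
Vertex 3 has neighbors [1, 4], degree = 2.
Handshaking lemma: 2 * 12 = 24.
A tree on 12 vertices has 11 edges. This graph has 12 edges (1 extra). Not a tree.
Diameter (longest shortest path) = 6.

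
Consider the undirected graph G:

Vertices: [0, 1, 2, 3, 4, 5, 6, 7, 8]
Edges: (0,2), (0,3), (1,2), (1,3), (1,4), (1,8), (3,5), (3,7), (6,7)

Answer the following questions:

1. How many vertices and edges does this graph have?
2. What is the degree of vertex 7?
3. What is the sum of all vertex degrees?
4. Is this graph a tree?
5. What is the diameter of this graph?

Count: 9 vertices, 9 edges.
Vertex 7 has neighbors [3, 6], degree = 2.
Handshaking lemma: 2 * 9 = 18.
A tree on 9 vertices has 8 edges. This graph has 9 edges (1 extra). Not a tree.
Diameter (longest shortest path) = 4.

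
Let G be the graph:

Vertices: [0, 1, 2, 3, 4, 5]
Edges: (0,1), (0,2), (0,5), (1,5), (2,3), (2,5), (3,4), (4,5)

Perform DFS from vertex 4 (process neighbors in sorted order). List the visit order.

DFS from vertex 4 (neighbors processed in ascending order):
Visit order: 4, 3, 2, 0, 1, 5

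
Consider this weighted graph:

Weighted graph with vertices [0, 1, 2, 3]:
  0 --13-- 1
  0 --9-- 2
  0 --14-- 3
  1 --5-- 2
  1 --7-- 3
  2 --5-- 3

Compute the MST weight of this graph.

Applying Kruskal's algorithm (sort edges by weight, add if no cycle):
  Add (1,2) w=5
  Add (2,3) w=5
  Skip (1,3) w=7 (creates cycle)
  Add (0,2) w=9
  Skip (0,1) w=13 (creates cycle)
  Skip (0,3) w=14 (creates cycle)
MST weight = 19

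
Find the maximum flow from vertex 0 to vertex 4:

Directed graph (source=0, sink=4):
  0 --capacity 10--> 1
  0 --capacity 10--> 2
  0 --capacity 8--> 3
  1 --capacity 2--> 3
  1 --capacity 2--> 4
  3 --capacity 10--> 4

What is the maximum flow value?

Computing max flow:
  Flow on (0->1): 4/10
  Flow on (0->3): 8/8
  Flow on (1->3): 2/2
  Flow on (1->4): 2/2
  Flow on (3->4): 10/10
Maximum flow = 12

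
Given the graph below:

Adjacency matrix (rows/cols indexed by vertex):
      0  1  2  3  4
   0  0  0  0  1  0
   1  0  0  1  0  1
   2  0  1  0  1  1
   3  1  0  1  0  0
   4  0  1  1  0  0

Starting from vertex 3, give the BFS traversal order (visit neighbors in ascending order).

BFS from vertex 3 (neighbors processed in ascending order):
Visit order: 3, 0, 2, 1, 4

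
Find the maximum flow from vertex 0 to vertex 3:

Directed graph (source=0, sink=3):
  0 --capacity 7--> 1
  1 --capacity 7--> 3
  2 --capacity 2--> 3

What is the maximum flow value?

Computing max flow:
  Flow on (0->1): 7/7
  Flow on (1->3): 7/7
Maximum flow = 7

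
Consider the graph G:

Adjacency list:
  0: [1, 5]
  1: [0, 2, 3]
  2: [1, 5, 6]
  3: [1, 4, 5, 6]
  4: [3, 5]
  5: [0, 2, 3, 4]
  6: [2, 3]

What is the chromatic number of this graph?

The graph has a maximum clique of size 3 (lower bound on chromatic number).
A valid 3-coloring: {0: 0, 1: 1, 2: 0, 3: 0, 4: 2, 5: 1, 6: 1}.
Chromatic number = 3.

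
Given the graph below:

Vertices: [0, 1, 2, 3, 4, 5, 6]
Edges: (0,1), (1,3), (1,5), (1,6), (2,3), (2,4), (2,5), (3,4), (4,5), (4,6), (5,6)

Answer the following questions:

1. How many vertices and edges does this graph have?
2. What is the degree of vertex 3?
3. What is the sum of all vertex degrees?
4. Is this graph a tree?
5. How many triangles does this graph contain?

Count: 7 vertices, 11 edges.
Vertex 3 has neighbors [1, 2, 4], degree = 3.
Handshaking lemma: 2 * 11 = 22.
A tree on 7 vertices has 6 edges. This graph has 11 edges (5 extra). Not a tree.
Number of triangles = 4.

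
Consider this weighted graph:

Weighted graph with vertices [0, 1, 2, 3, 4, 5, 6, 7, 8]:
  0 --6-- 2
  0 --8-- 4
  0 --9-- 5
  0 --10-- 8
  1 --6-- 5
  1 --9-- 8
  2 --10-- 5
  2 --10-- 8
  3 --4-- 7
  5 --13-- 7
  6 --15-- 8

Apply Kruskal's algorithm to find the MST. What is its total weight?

Applying Kruskal's algorithm (sort edges by weight, add if no cycle):
  Add (3,7) w=4
  Add (0,2) w=6
  Add (1,5) w=6
  Add (0,4) w=8
  Add (0,5) w=9
  Add (1,8) w=9
  Skip (0,8) w=10 (creates cycle)
  Skip (2,5) w=10 (creates cycle)
  Skip (2,8) w=10 (creates cycle)
  Add (5,7) w=13
  Add (6,8) w=15
MST weight = 70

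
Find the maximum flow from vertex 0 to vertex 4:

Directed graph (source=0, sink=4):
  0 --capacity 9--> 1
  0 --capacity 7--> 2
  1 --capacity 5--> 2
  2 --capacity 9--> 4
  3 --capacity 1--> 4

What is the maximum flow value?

Computing max flow:
  Flow on (0->1): 5/9
  Flow on (0->2): 4/7
  Flow on (1->2): 5/5
  Flow on (2->4): 9/9
Maximum flow = 9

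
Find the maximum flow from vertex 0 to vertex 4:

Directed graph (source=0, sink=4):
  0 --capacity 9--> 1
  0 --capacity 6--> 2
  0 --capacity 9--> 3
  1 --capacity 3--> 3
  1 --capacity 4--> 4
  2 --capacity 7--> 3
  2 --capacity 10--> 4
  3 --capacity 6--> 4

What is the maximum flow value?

Computing max flow:
  Flow on (0->1): 7/9
  Flow on (0->2): 6/6
  Flow on (0->3): 3/9
  Flow on (1->3): 3/3
  Flow on (1->4): 4/4
  Flow on (2->4): 6/10
  Flow on (3->4): 6/6
Maximum flow = 16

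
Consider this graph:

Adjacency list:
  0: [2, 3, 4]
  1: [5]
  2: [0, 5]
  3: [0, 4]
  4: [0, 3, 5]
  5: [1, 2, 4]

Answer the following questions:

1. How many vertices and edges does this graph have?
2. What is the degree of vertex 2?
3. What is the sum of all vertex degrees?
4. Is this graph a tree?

Count: 6 vertices, 7 edges.
Vertex 2 has neighbors [0, 5], degree = 2.
Handshaking lemma: 2 * 7 = 14.
A tree on 6 vertices has 5 edges. This graph has 7 edges (2 extra). Not a tree.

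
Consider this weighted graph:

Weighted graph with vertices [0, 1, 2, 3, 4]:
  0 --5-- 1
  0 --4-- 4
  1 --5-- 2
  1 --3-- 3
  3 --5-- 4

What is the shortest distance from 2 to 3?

Using Dijkstra's algorithm from vertex 2:
Shortest path: 2 -> 1 -> 3
Total weight: 5 + 3 = 8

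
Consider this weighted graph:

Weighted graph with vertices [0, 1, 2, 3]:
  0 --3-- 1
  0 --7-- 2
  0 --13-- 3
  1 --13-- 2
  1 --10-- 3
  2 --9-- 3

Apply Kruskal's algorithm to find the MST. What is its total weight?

Applying Kruskal's algorithm (sort edges by weight, add if no cycle):
  Add (0,1) w=3
  Add (0,2) w=7
  Add (2,3) w=9
  Skip (1,3) w=10 (creates cycle)
  Skip (0,3) w=13 (creates cycle)
  Skip (1,2) w=13 (creates cycle)
MST weight = 19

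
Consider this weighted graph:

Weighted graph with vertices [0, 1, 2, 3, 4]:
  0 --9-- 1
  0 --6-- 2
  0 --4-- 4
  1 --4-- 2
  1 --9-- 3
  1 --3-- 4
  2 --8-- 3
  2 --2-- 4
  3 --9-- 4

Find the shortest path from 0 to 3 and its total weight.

Using Dijkstra's algorithm from vertex 0:
Shortest path: 0 -> 4 -> 3
Total weight: 4 + 9 = 13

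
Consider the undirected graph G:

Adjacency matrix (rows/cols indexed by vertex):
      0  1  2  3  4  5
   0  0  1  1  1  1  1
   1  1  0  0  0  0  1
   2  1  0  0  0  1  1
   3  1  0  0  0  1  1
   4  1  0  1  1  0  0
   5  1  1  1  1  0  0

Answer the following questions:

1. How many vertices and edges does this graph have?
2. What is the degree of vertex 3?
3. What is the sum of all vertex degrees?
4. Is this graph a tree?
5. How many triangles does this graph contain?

Count: 6 vertices, 10 edges.
Vertex 3 has neighbors [0, 4, 5], degree = 3.
Handshaking lemma: 2 * 10 = 20.
A tree on 6 vertices has 5 edges. This graph has 10 edges (5 extra). Not a tree.
Number of triangles = 5.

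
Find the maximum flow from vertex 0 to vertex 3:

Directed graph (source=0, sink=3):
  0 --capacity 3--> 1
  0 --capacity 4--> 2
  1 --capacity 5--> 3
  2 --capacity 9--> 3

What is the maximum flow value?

Computing max flow:
  Flow on (0->1): 3/3
  Flow on (0->2): 4/4
  Flow on (1->3): 3/5
  Flow on (2->3): 4/9
Maximum flow = 7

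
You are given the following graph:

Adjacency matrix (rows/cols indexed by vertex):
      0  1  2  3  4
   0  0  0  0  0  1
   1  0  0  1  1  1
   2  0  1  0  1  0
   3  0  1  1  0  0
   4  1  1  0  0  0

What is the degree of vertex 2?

Vertex 2 has neighbors [1, 3], so deg(2) = 2.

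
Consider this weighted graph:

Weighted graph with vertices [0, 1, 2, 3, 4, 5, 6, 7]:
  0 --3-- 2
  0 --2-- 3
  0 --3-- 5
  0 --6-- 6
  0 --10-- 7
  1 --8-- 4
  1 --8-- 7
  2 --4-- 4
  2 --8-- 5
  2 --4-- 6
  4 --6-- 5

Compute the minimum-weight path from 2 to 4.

Using Dijkstra's algorithm from vertex 2:
Shortest path: 2 -> 4
Total weight: 4 = 4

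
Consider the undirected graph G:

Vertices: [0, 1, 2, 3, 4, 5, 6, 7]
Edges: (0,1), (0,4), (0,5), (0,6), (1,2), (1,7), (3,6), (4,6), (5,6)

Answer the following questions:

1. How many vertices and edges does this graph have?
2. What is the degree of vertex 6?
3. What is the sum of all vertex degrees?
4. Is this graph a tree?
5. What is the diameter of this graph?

Count: 8 vertices, 9 edges.
Vertex 6 has neighbors [0, 3, 4, 5], degree = 4.
Handshaking lemma: 2 * 9 = 18.
A tree on 8 vertices has 7 edges. This graph has 9 edges (2 extra). Not a tree.
Diameter (longest shortest path) = 4.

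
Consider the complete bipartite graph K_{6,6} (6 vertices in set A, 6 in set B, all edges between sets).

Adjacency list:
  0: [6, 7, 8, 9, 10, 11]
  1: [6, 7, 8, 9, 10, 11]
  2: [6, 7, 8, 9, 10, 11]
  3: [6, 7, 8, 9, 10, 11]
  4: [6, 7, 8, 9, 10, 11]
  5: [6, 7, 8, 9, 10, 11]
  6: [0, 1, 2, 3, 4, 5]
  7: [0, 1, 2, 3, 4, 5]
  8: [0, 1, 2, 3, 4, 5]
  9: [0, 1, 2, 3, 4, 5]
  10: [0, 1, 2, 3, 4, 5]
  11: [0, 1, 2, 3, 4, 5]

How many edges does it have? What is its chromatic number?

K_{6,6} has 6 * 6 = 36 edges.
Bipartite graphs have chromatic number 2 (color each partition differently).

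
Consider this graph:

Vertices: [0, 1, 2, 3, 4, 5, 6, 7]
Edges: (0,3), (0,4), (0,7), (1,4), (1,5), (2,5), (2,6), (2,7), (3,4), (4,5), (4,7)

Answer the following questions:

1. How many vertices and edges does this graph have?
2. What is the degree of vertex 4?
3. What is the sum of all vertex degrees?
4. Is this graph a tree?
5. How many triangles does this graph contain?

Count: 8 vertices, 11 edges.
Vertex 4 has neighbors [0, 1, 3, 5, 7], degree = 5.
Handshaking lemma: 2 * 11 = 22.
A tree on 8 vertices has 7 edges. This graph has 11 edges (4 extra). Not a tree.
Number of triangles = 3.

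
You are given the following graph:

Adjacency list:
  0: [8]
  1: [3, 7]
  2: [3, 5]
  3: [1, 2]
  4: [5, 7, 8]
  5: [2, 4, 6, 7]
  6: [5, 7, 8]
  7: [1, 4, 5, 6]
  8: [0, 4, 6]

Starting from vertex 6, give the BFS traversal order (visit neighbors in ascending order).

BFS from vertex 6 (neighbors processed in ascending order):
Visit order: 6, 5, 7, 8, 2, 4, 1, 0, 3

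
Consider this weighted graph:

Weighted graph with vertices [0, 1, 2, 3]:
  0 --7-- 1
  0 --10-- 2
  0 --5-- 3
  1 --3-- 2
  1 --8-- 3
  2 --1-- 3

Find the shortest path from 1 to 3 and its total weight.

Using Dijkstra's algorithm from vertex 1:
Shortest path: 1 -> 2 -> 3
Total weight: 3 + 1 = 4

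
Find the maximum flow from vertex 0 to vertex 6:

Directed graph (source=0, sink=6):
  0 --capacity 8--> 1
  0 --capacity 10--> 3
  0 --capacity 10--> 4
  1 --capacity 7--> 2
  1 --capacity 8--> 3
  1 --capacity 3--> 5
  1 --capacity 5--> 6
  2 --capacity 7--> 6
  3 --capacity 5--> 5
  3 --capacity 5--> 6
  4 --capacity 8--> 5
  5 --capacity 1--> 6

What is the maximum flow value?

Computing max flow:
  Flow on (0->1): 8/8
  Flow on (0->3): 5/10
  Flow on (0->4): 1/10
  Flow on (1->2): 3/7
  Flow on (1->6): 5/5
  Flow on (2->6): 3/7
  Flow on (3->6): 5/5
  Flow on (4->5): 1/8
  Flow on (5->6): 1/1
Maximum flow = 14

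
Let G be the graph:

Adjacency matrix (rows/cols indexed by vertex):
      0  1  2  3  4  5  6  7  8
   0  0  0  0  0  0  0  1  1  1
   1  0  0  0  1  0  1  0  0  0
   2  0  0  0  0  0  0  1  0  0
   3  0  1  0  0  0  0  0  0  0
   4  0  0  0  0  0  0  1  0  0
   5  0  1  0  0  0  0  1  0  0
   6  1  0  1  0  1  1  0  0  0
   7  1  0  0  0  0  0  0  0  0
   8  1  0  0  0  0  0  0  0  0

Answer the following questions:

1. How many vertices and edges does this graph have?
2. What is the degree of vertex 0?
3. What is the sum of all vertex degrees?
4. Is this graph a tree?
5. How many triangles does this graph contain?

Count: 9 vertices, 8 edges.
Vertex 0 has neighbors [6, 7, 8], degree = 3.
Handshaking lemma: 2 * 8 = 16.
A graph is a tree iff it is connected and has exactly n-1 edges. This graph is connected (all 9 vertices in one component) and has 9-1 = 8 edges. It is a tree.
Number of triangles = 0.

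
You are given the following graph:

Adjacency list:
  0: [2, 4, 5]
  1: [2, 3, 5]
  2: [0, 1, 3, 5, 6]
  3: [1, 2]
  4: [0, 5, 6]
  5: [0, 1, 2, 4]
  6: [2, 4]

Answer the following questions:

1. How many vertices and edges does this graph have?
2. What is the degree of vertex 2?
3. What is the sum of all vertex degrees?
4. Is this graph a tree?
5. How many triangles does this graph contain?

Count: 7 vertices, 11 edges.
Vertex 2 has neighbors [0, 1, 3, 5, 6], degree = 5.
Handshaking lemma: 2 * 11 = 22.
A tree on 7 vertices has 6 edges. This graph has 11 edges (5 extra). Not a tree.
Number of triangles = 4.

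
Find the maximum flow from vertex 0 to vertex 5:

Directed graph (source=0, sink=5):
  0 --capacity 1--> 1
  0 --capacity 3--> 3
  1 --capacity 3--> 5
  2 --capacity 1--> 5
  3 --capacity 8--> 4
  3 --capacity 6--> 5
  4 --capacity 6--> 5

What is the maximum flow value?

Computing max flow:
  Flow on (0->1): 1/1
  Flow on (0->3): 3/3
  Flow on (1->5): 1/3
  Flow on (3->5): 3/6
Maximum flow = 4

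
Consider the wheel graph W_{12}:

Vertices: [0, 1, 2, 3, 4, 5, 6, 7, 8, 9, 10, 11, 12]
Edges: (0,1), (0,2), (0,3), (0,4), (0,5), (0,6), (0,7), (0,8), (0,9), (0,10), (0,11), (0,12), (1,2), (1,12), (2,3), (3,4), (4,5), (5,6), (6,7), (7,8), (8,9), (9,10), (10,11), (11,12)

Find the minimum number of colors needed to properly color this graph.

W_{12} = C_{12} plus a hub adjacent to every cycle vertex.
The outer cycle needs 2 colors (even cycle); the hub is adjacent to all of them so needs a fresh color.
Chromatic number = 2 + 1 = 3.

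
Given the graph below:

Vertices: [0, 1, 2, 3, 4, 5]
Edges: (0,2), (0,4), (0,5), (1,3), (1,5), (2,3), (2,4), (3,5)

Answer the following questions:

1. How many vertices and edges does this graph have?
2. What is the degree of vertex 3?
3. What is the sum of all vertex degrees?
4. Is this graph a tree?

Count: 6 vertices, 8 edges.
Vertex 3 has neighbors [1, 2, 5], degree = 3.
Handshaking lemma: 2 * 8 = 16.
A tree on 6 vertices has 5 edges. This graph has 8 edges (3 extra). Not a tree.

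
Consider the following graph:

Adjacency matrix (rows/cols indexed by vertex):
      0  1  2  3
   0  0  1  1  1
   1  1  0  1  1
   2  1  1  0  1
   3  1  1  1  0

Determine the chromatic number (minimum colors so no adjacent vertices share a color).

The graph has a maximum clique of size 4 (lower bound on chromatic number).
A valid 4-coloring: {0: 0, 1: 1, 2: 2, 3: 3}.
Chromatic number = 4.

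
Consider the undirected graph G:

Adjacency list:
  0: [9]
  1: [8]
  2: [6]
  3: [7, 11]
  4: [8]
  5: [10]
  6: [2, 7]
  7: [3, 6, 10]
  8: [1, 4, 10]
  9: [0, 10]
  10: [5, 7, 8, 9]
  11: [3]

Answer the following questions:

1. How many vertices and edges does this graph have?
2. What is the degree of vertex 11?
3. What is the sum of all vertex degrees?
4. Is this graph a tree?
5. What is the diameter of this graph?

Count: 12 vertices, 11 edges.
Vertex 11 has neighbors [3], degree = 1.
Handshaking lemma: 2 * 11 = 22.
A graph is a tree iff it is connected and has exactly n-1 edges. This graph is connected (all 12 vertices in one component) and has 12-1 = 11 edges. It is a tree.
Diameter (longest shortest path) = 5.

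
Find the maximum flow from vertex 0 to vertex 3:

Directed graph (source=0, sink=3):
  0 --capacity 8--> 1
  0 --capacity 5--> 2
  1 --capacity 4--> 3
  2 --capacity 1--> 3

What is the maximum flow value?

Computing max flow:
  Flow on (0->1): 4/8
  Flow on (0->2): 1/5
  Flow on (1->3): 4/4
  Flow on (2->3): 1/1
Maximum flow = 5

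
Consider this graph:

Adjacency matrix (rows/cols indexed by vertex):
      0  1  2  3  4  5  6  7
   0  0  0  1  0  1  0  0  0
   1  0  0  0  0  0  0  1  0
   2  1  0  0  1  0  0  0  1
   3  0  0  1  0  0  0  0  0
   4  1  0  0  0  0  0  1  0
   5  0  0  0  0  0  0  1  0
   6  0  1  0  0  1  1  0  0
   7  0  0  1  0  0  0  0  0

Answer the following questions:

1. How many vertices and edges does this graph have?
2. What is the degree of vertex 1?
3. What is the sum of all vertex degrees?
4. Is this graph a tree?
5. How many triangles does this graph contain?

Count: 8 vertices, 7 edges.
Vertex 1 has neighbors [6], degree = 1.
Handshaking lemma: 2 * 7 = 14.
A graph is a tree iff it is connected and has exactly n-1 edges. This graph is connected (all 8 vertices in one component) and has 8-1 = 7 edges. It is a tree.
Number of triangles = 0.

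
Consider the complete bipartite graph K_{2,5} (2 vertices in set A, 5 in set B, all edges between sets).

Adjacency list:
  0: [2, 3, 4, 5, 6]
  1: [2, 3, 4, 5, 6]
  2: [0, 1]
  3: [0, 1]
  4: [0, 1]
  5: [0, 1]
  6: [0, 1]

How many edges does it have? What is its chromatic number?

K_{2,5} has 2 * 5 = 10 edges.
Bipartite graphs have chromatic number 2 (color each partition differently).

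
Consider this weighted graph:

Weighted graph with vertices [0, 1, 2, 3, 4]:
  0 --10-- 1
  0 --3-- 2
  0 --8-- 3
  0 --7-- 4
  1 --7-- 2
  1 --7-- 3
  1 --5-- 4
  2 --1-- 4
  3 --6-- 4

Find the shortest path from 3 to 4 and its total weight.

Using Dijkstra's algorithm from vertex 3:
Shortest path: 3 -> 4
Total weight: 6 = 6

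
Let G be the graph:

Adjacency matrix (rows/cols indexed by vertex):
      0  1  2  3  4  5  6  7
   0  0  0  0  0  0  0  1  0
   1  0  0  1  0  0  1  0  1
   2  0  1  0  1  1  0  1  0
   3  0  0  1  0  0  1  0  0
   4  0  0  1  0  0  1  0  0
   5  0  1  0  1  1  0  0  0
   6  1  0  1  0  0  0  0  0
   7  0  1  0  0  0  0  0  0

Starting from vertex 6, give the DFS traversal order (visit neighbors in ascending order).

DFS from vertex 6 (neighbors processed in ascending order):
Visit order: 6, 0, 2, 1, 5, 3, 4, 7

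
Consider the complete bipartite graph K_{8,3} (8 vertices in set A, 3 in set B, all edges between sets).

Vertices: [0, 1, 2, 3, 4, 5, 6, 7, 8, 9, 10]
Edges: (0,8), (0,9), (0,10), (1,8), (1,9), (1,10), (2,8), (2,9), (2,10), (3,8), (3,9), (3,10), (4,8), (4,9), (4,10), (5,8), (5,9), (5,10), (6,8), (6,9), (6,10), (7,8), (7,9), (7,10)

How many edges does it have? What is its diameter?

K_{8,3} has 8 * 3 = 24 edges.
Any vertex reaches any opposite-side vertex in 1 step; same-side vertices reach in 2 steps via any opposite-side vertex.
Diameter = 2.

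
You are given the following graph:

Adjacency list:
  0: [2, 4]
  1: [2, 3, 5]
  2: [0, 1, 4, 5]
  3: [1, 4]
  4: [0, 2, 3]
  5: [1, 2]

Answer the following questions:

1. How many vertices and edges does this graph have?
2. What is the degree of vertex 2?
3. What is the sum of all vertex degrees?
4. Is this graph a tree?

Count: 6 vertices, 8 edges.
Vertex 2 has neighbors [0, 1, 4, 5], degree = 4.
Handshaking lemma: 2 * 8 = 16.
A tree on 6 vertices has 5 edges. This graph has 8 edges (3 extra). Not a tree.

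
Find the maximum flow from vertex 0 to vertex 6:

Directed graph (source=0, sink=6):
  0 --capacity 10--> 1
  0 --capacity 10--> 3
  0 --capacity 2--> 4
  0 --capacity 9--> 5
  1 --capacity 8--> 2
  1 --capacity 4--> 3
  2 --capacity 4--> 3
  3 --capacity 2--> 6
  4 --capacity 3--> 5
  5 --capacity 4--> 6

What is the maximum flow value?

Computing max flow:
  Flow on (0->1): 2/10
  Flow on (0->5): 4/9
  Flow on (1->2): 2/8
  Flow on (2->3): 2/4
  Flow on (3->6): 2/2
  Flow on (5->6): 4/4
Maximum flow = 6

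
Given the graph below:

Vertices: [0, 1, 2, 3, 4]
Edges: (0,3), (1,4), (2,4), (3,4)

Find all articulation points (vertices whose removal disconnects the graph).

An articulation point is a vertex whose removal disconnects the graph.
Articulation points: [3, 4]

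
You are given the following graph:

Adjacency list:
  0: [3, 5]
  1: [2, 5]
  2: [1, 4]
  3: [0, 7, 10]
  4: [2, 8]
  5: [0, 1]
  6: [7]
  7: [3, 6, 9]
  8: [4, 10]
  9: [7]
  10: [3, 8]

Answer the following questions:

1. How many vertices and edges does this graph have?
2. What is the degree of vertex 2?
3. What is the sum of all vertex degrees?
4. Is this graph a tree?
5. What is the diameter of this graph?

Count: 11 vertices, 11 edges.
Vertex 2 has neighbors [1, 4], degree = 2.
Handshaking lemma: 2 * 11 = 22.
A tree on 11 vertices has 10 edges. This graph has 11 edges (1 extra). Not a tree.
Diameter (longest shortest path) = 6.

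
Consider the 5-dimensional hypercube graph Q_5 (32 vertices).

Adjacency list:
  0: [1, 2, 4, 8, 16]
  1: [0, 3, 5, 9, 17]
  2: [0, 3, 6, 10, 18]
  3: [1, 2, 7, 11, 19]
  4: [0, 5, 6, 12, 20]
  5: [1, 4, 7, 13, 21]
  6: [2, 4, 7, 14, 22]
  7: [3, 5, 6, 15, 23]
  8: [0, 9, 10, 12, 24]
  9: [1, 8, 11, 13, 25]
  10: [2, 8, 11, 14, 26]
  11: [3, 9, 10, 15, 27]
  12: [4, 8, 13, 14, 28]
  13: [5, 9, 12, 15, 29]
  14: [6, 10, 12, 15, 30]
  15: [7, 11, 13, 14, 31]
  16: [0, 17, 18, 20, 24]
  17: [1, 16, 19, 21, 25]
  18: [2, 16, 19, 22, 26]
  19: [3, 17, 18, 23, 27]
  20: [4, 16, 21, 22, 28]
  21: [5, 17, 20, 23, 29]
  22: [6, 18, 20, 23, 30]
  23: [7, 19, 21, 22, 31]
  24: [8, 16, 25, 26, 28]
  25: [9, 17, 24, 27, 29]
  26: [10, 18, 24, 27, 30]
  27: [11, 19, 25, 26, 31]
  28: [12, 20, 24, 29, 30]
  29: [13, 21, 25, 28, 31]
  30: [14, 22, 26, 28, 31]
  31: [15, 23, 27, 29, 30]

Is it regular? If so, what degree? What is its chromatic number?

In Q_5, every vertex has exactly 5 neighbors (flip one of 5 bits), so it is 5-regular.
Q_5 is bipartite (partition by bit-parity), so chromatic number = 2.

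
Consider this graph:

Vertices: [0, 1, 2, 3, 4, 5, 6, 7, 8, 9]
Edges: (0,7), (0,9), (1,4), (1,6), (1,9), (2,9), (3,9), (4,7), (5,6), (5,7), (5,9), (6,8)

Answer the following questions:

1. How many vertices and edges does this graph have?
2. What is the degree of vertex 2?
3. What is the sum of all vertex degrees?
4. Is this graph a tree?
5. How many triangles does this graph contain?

Count: 10 vertices, 12 edges.
Vertex 2 has neighbors [9], degree = 1.
Handshaking lemma: 2 * 12 = 24.
A tree on 10 vertices has 9 edges. This graph has 12 edges (3 extra). Not a tree.
Number of triangles = 0.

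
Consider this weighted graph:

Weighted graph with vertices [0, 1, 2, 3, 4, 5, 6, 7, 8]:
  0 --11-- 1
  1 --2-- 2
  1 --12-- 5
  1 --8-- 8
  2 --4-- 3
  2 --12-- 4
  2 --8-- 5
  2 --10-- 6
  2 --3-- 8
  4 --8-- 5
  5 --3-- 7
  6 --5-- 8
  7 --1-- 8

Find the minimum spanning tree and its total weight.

Applying Kruskal's algorithm (sort edges by weight, add if no cycle):
  Add (7,8) w=1
  Add (1,2) w=2
  Add (2,8) w=3
  Add (5,7) w=3
  Add (2,3) w=4
  Add (6,8) w=5
  Skip (1,8) w=8 (creates cycle)
  Skip (2,5) w=8 (creates cycle)
  Add (4,5) w=8
  Skip (2,6) w=10 (creates cycle)
  Add (0,1) w=11
  Skip (1,5) w=12 (creates cycle)
  Skip (2,4) w=12 (creates cycle)
MST weight = 37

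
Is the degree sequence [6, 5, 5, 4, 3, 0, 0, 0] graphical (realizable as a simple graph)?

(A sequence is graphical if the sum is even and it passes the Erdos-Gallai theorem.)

Sum of degrees = 23. Sum is odd, so the sequence is NOT graphical.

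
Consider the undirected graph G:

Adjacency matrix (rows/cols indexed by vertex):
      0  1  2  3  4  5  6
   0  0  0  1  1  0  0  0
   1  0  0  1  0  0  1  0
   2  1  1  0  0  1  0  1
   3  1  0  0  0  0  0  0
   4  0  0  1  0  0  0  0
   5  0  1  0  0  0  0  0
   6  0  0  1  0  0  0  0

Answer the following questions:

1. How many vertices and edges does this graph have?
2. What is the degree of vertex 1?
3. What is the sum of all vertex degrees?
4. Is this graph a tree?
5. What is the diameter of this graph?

Count: 7 vertices, 6 edges.
Vertex 1 has neighbors [2, 5], degree = 2.
Handshaking lemma: 2 * 6 = 12.
A graph is a tree iff it is connected and has exactly n-1 edges. This graph is connected (all 7 vertices in one component) and has 7-1 = 6 edges. It is a tree.
Diameter (longest shortest path) = 4.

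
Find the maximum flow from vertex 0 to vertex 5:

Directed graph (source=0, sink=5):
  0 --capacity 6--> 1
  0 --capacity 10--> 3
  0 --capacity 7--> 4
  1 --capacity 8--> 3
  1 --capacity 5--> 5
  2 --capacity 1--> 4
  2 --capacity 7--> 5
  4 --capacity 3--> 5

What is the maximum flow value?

Computing max flow:
  Flow on (0->1): 5/6
  Flow on (0->4): 3/7
  Flow on (1->5): 5/5
  Flow on (4->5): 3/3
Maximum flow = 8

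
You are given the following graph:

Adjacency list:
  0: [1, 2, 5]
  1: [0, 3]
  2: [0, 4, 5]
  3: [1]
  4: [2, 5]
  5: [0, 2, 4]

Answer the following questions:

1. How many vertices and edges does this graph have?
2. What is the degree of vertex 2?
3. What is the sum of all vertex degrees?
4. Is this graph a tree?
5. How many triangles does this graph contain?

Count: 6 vertices, 7 edges.
Vertex 2 has neighbors [0, 4, 5], degree = 3.
Handshaking lemma: 2 * 7 = 14.
A tree on 6 vertices has 5 edges. This graph has 7 edges (2 extra). Not a tree.
Number of triangles = 2.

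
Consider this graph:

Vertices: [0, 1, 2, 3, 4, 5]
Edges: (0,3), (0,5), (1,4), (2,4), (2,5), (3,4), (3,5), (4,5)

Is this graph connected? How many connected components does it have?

Checking connectivity: the graph has 1 connected component(s).
All vertices are reachable from each other. The graph IS connected.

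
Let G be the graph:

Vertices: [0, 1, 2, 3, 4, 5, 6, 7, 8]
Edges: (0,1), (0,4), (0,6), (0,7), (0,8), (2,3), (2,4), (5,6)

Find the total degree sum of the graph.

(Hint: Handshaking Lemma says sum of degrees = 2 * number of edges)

Count edges: 8 edges.
By Handshaking Lemma: sum of degrees = 2 * 8 = 16.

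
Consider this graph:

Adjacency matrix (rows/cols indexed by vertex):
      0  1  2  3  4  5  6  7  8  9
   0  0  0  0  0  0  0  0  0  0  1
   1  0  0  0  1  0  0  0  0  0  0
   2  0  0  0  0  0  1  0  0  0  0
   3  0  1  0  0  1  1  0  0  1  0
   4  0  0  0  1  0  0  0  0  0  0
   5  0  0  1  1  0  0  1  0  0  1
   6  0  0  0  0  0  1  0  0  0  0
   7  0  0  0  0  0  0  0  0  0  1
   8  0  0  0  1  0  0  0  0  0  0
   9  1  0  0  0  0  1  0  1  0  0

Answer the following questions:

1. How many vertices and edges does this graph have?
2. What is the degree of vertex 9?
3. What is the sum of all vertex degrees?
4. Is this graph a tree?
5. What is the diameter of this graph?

Count: 10 vertices, 9 edges.
Vertex 9 has neighbors [0, 5, 7], degree = 3.
Handshaking lemma: 2 * 9 = 18.
A graph is a tree iff it is connected and has exactly n-1 edges. This graph is connected (all 10 vertices in one component) and has 10-1 = 9 edges. It is a tree.
Diameter (longest shortest path) = 4.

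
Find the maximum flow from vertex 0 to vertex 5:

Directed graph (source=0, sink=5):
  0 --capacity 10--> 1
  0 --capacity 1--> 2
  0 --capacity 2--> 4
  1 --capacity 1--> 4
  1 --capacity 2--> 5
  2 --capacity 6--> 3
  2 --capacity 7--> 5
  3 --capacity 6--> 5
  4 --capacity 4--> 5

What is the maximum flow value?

Computing max flow:
  Flow on (0->1): 3/10
  Flow on (0->2): 1/1
  Flow on (0->4): 2/2
  Flow on (1->4): 1/1
  Flow on (1->5): 2/2
  Flow on (2->5): 1/7
  Flow on (4->5): 3/4
Maximum flow = 6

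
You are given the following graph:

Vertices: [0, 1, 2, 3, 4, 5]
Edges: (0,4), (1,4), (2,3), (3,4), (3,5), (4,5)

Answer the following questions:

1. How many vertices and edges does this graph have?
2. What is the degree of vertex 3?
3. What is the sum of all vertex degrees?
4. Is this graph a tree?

Count: 6 vertices, 6 edges.
Vertex 3 has neighbors [2, 4, 5], degree = 3.
Handshaking lemma: 2 * 6 = 12.
A tree on 6 vertices has 5 edges. This graph has 6 edges (1 extra). Not a tree.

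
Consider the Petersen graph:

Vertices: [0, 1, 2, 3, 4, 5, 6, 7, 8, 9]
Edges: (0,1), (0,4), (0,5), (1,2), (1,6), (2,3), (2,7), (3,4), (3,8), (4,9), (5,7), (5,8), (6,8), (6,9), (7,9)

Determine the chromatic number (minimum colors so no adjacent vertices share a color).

The Petersen graph contains odd cycles (e.g. the outer 5-cycle), so chi >= 3.
A proper 3-coloring exists (it is a well-known 3-chromatic graph).
Chromatic number = 3.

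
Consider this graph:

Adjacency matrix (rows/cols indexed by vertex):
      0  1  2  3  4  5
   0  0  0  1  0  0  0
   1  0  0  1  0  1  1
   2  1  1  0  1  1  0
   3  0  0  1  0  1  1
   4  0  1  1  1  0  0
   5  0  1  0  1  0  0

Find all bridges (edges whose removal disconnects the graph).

A bridge is an edge whose removal increases the number of connected components.
Bridges found: (0,2)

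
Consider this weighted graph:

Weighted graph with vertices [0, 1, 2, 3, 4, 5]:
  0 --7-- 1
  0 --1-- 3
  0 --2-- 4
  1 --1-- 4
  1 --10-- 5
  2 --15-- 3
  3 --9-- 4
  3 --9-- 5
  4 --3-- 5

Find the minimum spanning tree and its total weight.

Applying Kruskal's algorithm (sort edges by weight, add if no cycle):
  Add (0,3) w=1
  Add (1,4) w=1
  Add (0,4) w=2
  Add (4,5) w=3
  Skip (0,1) w=7 (creates cycle)
  Skip (3,4) w=9 (creates cycle)
  Skip (3,5) w=9 (creates cycle)
  Skip (1,5) w=10 (creates cycle)
  Add (2,3) w=15
MST weight = 22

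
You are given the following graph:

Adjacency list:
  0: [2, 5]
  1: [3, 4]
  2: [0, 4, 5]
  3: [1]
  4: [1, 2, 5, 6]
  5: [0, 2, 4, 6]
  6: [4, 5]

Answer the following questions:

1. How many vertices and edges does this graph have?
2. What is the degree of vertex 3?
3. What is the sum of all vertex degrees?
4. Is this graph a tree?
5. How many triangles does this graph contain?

Count: 7 vertices, 9 edges.
Vertex 3 has neighbors [1], degree = 1.
Handshaking lemma: 2 * 9 = 18.
A tree on 7 vertices has 6 edges. This graph has 9 edges (3 extra). Not a tree.
Number of triangles = 3.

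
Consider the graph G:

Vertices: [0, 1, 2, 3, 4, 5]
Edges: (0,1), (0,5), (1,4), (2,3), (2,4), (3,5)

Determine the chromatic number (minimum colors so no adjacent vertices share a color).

The graph has a maximum clique of size 2 (lower bound on chromatic number).
A valid 2-coloring: {0: 0, 1: 1, 2: 1, 3: 0, 4: 0, 5: 1}.
Chromatic number = 2.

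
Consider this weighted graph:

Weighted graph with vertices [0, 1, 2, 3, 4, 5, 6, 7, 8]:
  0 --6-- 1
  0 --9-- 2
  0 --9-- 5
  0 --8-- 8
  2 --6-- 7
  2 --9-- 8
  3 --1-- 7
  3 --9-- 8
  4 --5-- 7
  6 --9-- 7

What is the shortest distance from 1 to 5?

Using Dijkstra's algorithm from vertex 1:
Shortest path: 1 -> 0 -> 5
Total weight: 6 + 9 = 15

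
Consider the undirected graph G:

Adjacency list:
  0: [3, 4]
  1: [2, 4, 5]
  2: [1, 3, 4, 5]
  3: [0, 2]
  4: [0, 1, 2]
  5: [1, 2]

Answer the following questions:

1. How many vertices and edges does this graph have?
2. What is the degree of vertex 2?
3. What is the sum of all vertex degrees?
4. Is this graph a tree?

Count: 6 vertices, 8 edges.
Vertex 2 has neighbors [1, 3, 4, 5], degree = 4.
Handshaking lemma: 2 * 8 = 16.
A tree on 6 vertices has 5 edges. This graph has 8 edges (3 extra). Not a tree.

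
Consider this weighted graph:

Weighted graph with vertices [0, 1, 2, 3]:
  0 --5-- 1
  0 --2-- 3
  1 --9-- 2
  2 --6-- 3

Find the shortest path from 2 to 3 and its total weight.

Using Dijkstra's algorithm from vertex 2:
Shortest path: 2 -> 3
Total weight: 6 = 6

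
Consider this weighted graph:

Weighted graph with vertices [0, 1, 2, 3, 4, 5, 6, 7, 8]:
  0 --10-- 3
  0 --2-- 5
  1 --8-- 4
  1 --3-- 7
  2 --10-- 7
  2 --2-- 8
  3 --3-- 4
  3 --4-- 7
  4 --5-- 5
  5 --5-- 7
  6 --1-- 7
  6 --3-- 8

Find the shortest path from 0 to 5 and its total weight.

Using Dijkstra's algorithm from vertex 0:
Shortest path: 0 -> 5
Total weight: 2 = 2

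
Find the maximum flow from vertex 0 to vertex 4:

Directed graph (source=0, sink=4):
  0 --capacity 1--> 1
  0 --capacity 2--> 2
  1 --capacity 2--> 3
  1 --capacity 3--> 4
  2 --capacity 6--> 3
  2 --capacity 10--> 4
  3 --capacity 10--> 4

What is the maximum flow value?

Computing max flow:
  Flow on (0->1): 1/1
  Flow on (0->2): 2/2
  Flow on (1->4): 1/3
  Flow on (2->4): 2/10
Maximum flow = 3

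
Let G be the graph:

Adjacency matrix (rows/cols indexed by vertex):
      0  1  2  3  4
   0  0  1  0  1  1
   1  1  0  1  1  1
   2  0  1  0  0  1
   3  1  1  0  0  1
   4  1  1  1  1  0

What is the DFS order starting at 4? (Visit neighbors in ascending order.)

DFS from vertex 4 (neighbors processed in ascending order):
Visit order: 4, 0, 1, 2, 3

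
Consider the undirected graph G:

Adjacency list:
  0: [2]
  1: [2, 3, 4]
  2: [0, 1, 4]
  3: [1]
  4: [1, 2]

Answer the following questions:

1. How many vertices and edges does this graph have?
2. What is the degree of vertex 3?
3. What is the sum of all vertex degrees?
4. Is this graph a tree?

Count: 5 vertices, 5 edges.
Vertex 3 has neighbors [1], degree = 1.
Handshaking lemma: 2 * 5 = 10.
A tree on 5 vertices has 4 edges. This graph has 5 edges (1 extra). Not a tree.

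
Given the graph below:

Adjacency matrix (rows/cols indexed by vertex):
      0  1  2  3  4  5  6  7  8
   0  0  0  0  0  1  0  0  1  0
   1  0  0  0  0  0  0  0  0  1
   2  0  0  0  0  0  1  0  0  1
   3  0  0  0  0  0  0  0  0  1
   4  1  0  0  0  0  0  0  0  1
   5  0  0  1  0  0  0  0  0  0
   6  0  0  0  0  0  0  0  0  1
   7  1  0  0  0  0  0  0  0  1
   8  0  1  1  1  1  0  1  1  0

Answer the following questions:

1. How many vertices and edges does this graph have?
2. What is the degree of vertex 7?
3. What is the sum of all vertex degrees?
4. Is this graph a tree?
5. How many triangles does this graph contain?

Count: 9 vertices, 9 edges.
Vertex 7 has neighbors [0, 8], degree = 2.
Handshaking lemma: 2 * 9 = 18.
A tree on 9 vertices has 8 edges. This graph has 9 edges (1 extra). Not a tree.
Number of triangles = 0.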